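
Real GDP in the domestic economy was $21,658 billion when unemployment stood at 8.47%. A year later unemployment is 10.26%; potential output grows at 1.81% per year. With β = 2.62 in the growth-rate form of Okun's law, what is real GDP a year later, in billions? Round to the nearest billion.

Δu = 10.26 - 8.47 = 1.79 points.
Okun's law (growth form): g_Y = g_Y* - β × Δu = 1.81 - 2.62 × (1.79) = 1.81 - 4.6898 = -2.8798%.
Real GDP in the next year = 21658 × (1 - 2.8798/100) = 21658 × 0.971202 ≈ 21034 billion.

$21,034 billion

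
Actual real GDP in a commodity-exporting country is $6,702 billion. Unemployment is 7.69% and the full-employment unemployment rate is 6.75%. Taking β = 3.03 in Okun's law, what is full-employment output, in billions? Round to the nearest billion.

Unemployment gap = 7.69 - 6.75 = 0.94 points, so output gap = -3.03 × 0.94 = -2.8482%.
Since Y = Y* × (1 + gap/100), Y* = 6702/0.971518 ≈ 6898 billion.

$6,898 billion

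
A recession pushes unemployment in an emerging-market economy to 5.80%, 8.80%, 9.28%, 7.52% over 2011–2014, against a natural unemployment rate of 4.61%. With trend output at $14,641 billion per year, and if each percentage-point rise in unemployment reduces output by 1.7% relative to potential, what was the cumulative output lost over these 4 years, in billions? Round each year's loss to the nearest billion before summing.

Year 2011: gap = -1.7 × (5.8 - 4.61) = -2.023%, loss ≈ 14641 × 2.023/100 ≈ 296.
Year 2012: gap = -1.7 × (8.8 - 4.61) = -7.123%, loss ≈ 14641 × 7.123/100 ≈ 1043.
Year 2013: gap = -1.7 × (9.28 - 4.61) = -7.939%, loss ≈ 14641 × 7.939/100 ≈ 1162.
Year 2014: gap = -1.7 × (7.52 - 4.61) = -4.947%, loss ≈ 14641 × 4.947/100 ≈ 724.
Total lost output = 296 + 1043 + 1162 + 724 = 3225 billion.

$3,225 billion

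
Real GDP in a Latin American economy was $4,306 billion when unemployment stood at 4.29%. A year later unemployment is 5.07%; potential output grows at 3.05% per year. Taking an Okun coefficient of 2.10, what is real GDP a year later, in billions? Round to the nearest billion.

Δu = 5.07 - 4.29 = 0.78 points.
Okun's law (growth form): g_Y = g_Y* - β × Δu = 3.05 - 2.10 × (0.78) = 3.05 - 1.638 = 1.412%.
Real GDP in the next year = 4306 × (1 + 1.412/100) = 4306 × 1.01412 ≈ 4367 billion.

$4,367 billion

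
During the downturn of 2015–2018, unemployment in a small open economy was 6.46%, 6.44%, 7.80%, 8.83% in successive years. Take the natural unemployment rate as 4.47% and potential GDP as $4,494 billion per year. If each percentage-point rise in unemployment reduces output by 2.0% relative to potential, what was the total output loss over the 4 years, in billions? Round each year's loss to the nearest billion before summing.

Year 2015: gap = -2.0 × (6.46 - 4.47) = -3.98%, loss ≈ 4494 × 3.98/100 ≈ 179.
Year 2016: gap = -2.0 × (6.44 - 4.47) = -3.94%, loss ≈ 4494 × 3.94/100 ≈ 177.
Year 2017: gap = -2.0 × (7.8 - 4.47) = -6.66%, loss ≈ 4494 × 6.66/100 ≈ 299.
Year 2018: gap = -2.0 × (8.83 - 4.47) = -8.72%, loss ≈ 4494 × 8.72/100 ≈ 392.
Total lost output = 179 + 177 + 299 + 392 = 1047 billion.

$1,047 billion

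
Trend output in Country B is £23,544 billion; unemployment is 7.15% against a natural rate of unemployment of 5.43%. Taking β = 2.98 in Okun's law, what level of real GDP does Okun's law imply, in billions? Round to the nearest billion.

Unemployment gap = 7.15 - 5.43 = 1.72 points, so the output gap is -2.98 × 1.72 = -5.1256%.
Actual GDP = 23544 × (1 - 5.1256/100) = 23544 × 0.948744 ≈ 22337 billion.

£22,337 billion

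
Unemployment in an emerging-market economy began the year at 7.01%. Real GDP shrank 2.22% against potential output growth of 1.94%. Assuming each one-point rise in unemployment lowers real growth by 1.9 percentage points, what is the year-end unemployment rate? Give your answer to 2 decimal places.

9.20%

Growth-rate Okun's law: g_Y = g_Y* - β × Δu, so Δu = (g_Y* - g_Y)/β.
Δu = (1.94 + 2.22)/1.9 = 4.16/1.9 = 2.19 percentage points.
Year-end unemployment = 7.01 + 2.19 = 9.20%.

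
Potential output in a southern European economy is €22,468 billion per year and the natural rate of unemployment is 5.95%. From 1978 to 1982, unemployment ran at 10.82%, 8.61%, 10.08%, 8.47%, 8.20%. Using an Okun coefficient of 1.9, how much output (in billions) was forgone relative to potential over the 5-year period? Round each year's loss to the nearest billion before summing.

Year 1978: gap = -1.9 × (10.82 - 5.95) = -9.253%, loss ≈ 22468 × 9.253/100 ≈ 2079.
Year 1979: gap = -1.9 × (8.61 - 5.95) = -5.054%, loss ≈ 22468 × 5.054/100 ≈ 1136.
Year 1980: gap = -1.9 × (10.08 - 5.95) = -7.847%, loss ≈ 22468 × 7.847/100 ≈ 1763.
Year 1981: gap = -1.9 × (8.47 - 5.95) = -4.788%, loss ≈ 22468 × 4.788/100 ≈ 1076.
Year 1982: gap = -1.9 × (8.2 - 5.95) = -4.275%, loss ≈ 22468 × 4.275/100 ≈ 961.
Total lost output = 2079 + 1136 + 1763 + 1076 + 961 = 7015 billion.

€7,015 billion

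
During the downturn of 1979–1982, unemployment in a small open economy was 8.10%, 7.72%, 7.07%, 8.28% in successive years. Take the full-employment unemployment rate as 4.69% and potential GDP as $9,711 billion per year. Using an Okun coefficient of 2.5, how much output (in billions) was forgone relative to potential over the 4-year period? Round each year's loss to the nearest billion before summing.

$3,014 billion

Year 1979: gap = -2.5 × (8.1 - 4.69) = -8.525%, loss ≈ 9711 × 8.525/100 ≈ 828.
Year 1980: gap = -2.5 × (7.72 - 4.69) = -7.575%, loss ≈ 9711 × 7.575/100 ≈ 736.
Year 1981: gap = -2.5 × (7.07 - 4.69) = -5.95%, loss ≈ 9711 × 5.95/100 ≈ 578.
Year 1982: gap = -2.5 × (8.28 - 4.69) = -8.975%, loss ≈ 9711 × 8.975/100 ≈ 872.
Total lost output = 828 + 736 + 578 + 872 = 3014 billion.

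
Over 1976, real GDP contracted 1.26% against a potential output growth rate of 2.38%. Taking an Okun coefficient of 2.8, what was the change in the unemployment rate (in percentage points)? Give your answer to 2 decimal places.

Growth-rate Okun's law: g_Y = g_Y* - β × Δu, so Δu = (g_Y* - g_Y)/β.
Δu = (2.38 + 1.26)/2.8 = 3.64/2.8 = 1.30 percentage points.

1.30 percentage points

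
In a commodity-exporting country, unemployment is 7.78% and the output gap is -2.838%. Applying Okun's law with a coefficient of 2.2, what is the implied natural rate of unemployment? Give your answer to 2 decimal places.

From Okun's law, u - u* = -(output gap)/β = -(-2.838)/2.2 = 1.29 points.
So u* = 7.78 - 1.29 = 6.49%.

6.49%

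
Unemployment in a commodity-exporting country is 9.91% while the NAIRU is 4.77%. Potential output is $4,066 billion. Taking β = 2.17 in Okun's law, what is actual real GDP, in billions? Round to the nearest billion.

$3,612 billion

Unemployment gap = 9.91 - 4.77 = 5.14 points, so the output gap is -2.17 × 5.14 = -11.1538%.
Actual GDP = 4066 × (1 - 11.1538/100) = 4066 × 0.888462 ≈ 3612 billion.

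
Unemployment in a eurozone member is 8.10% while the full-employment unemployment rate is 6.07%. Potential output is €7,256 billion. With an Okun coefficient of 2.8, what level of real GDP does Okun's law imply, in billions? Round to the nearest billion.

€6,844 billion

Unemployment gap = 8.1 - 6.07 = 2.03 points, so the output gap is -2.8 × 2.03 = -5.684%.
Actual GDP = 7256 × (1 - 5.684/100) = 7256 × 0.94316 ≈ 6844 billion.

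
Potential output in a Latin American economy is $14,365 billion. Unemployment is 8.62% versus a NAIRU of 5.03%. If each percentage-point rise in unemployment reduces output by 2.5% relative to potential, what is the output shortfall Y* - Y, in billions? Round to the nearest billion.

$1,289 billion

Output gap = -2.5 × (8.62 - 5.03) = -2.5 × 3.59 = -8.975%.
Actual GDP ≈ 14365 × 0.91025 ≈ 13076 billion, so the shortfall is 14365 - 13076 = 1289 billion.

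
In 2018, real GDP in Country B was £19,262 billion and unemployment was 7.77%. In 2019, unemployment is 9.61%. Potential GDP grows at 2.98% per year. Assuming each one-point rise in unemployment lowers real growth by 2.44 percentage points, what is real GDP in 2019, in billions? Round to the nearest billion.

Δu = 9.61 - 7.77 = 1.84 points.
Okun's law (growth form): g_Y = g_Y* - β × Δu = 2.98 - 2.44 × (1.84) = 2.98 - 4.4896 = -1.5096%.
Real GDP in the next year = 19262 × (1 - 1.5096/100) = 19262 × 0.984904 ≈ 18971 billion.

£18,971 billion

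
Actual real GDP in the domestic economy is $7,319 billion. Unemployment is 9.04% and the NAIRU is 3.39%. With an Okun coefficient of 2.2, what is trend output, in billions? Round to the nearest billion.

$8,358 billion

Unemployment gap = 9.04 - 3.39 = 5.65 points, so output gap = -2.2 × 5.65 = -12.43%.
Since Y = Y* × (1 + gap/100), Y* = 7319/0.8757 ≈ 8358 billion.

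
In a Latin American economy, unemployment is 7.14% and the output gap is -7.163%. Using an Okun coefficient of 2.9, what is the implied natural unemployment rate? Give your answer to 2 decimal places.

4.67%

From Okun's law, u - u* = -(output gap)/β = -(-7.163)/2.9 = 2.47 points.
So u* = 7.14 - 2.47 = 4.67%.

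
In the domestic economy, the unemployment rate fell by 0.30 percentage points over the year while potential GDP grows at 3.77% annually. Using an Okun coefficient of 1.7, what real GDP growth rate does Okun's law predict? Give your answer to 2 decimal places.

4.28%

Growth-rate Okun's law: g_Y = g_Y* - β × Δu.
g_Y = 3.77 - 1.7 × (-0.30) = 3.77 + 0.51 = 4.28%, i.e. 4.28% to 2 d.p.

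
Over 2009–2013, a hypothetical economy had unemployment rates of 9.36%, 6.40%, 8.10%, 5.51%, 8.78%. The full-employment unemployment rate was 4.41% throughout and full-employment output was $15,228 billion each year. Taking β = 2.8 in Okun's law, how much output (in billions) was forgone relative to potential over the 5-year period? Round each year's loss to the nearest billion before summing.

Year 2009: gap = -2.8 × (9.36 - 4.41) = -13.86%, loss ≈ 15228 × 13.86/100 ≈ 2111.
Year 2010: gap = -2.8 × (6.4 - 4.41) = -5.572%, loss ≈ 15228 × 5.572/100 ≈ 849.
Year 2011: gap = -2.8 × (8.1 - 4.41) = -10.332%, loss ≈ 15228 × 10.332/100 ≈ 1573.
Year 2012: gap = -2.8 × (5.51 - 4.41) = -3.08%, loss ≈ 15228 × 3.08/100 ≈ 469.
Year 2013: gap = -2.8 × (8.78 - 4.41) = -12.236%, loss ≈ 15228 × 12.236/100 ≈ 1863.
Total lost output = 2111 + 849 + 1573 + 469 + 1863 = 6865 billion.

$6,865 billion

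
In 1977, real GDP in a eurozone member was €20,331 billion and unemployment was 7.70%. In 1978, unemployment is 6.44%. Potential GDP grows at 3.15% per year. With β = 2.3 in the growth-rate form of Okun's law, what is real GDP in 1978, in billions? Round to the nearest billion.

Δu = 6.44 - 7.7 = -1.26 points.
Okun's law (growth form): g_Y = g_Y* - β × Δu = 3.15 - 2.3 × (-1.26) = 3.15 + 2.898 = 6.048%.
Real GDP in the next year = 20331 × (1 + 6.048/100) = 20331 × 1.06048 ≈ 21561 billion.

€21,561 billion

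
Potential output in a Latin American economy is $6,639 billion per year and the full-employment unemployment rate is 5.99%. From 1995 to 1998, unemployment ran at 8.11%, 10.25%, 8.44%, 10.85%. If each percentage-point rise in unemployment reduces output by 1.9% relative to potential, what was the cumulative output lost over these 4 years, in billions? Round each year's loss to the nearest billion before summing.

$1,726 billion

Year 1995: gap = -1.9 × (8.11 - 5.99) = -4.028%, loss ≈ 6639 × 4.028/100 ≈ 267.
Year 1996: gap = -1.9 × (10.25 - 5.99) = -8.094%, loss ≈ 6639 × 8.094/100 ≈ 537.
Year 1997: gap = -1.9 × (8.44 - 5.99) = -4.655%, loss ≈ 6639 × 4.655/100 ≈ 309.
Year 1998: gap = -1.9 × (10.85 - 5.99) = -9.234%, loss ≈ 6639 × 9.234/100 ≈ 613.
Total lost output = 267 + 537 + 309 + 613 = 1726 billion.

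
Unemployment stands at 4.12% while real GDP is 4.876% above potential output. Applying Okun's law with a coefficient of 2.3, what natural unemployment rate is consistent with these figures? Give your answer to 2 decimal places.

6.24%

From Okun's law, u - u* = -(output gap)/β = -(4.876)/2.3 = -2.12 points.
So u* = 4.12 + 2.12 = 6.24%.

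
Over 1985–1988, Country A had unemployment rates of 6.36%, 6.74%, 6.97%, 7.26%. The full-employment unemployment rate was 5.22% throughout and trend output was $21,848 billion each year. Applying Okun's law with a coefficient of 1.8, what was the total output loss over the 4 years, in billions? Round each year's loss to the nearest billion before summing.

Year 1985: gap = -1.8 × (6.36 - 5.22) = -2.052%, loss ≈ 21848 × 2.052/100 ≈ 448.
Year 1986: gap = -1.8 × (6.74 - 5.22) = -2.736%, loss ≈ 21848 × 2.736/100 ≈ 598.
Year 1987: gap = -1.8 × (6.97 - 5.22) = -3.15%, loss ≈ 21848 × 3.15/100 ≈ 688.
Year 1988: gap = -1.8 × (7.26 - 5.22) = -3.672%, loss ≈ 21848 × 3.672/100 ≈ 802.
Total lost output = 448 + 598 + 688 + 802 = 2536 billion.

$2,536 billion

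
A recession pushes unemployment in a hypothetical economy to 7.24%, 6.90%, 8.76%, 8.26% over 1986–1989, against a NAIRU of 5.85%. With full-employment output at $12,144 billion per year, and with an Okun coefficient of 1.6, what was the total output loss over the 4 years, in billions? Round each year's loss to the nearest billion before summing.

$1,507 billion

Year 1986: gap = -1.6 × (7.24 - 5.85) = -2.224%, loss ≈ 12144 × 2.224/100 ≈ 270.
Year 1987: gap = -1.6 × (6.9 - 5.85) = -1.68%, loss ≈ 12144 × 1.68/100 ≈ 204.
Year 1988: gap = -1.6 × (8.76 - 5.85) = -4.656%, loss ≈ 12144 × 4.656/100 ≈ 565.
Year 1989: gap = -1.6 × (8.26 - 5.85) = -3.856%, loss ≈ 12144 × 3.856/100 ≈ 468.
Total lost output = 270 + 204 + 565 + 468 = 1507 billion.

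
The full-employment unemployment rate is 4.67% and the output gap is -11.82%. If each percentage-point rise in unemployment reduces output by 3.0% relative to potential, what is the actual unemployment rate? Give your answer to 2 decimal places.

From Okun's law, u - u* = -(output gap)/β = -(-11.82)/3.0 = 3.94 points.
So u = 4.67 + 3.94 = 8.61%.

8.61%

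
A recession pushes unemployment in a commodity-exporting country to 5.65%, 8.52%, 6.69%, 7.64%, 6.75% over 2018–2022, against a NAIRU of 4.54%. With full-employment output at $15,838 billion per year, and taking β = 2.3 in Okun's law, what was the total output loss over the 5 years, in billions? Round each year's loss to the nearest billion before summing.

Year 2018: gap = -2.3 × (5.65 - 4.54) = -2.553%, loss ≈ 15838 × 2.553/100 ≈ 404.
Year 2019: gap = -2.3 × (8.52 - 4.54) = -9.154%, loss ≈ 15838 × 9.154/100 ≈ 1450.
Year 2020: gap = -2.3 × (6.69 - 4.54) = -4.945%, loss ≈ 15838 × 4.945/100 ≈ 783.
Year 2021: gap = -2.3 × (7.64 - 4.54) = -7.13%, loss ≈ 15838 × 7.13/100 ≈ 1129.
Year 2022: gap = -2.3 × (6.75 - 4.54) = -5.083%, loss ≈ 15838 × 5.083/100 ≈ 805.
Total lost output = 404 + 1450 + 783 + 1129 + 805 = 4571 billion.

$4,571 billion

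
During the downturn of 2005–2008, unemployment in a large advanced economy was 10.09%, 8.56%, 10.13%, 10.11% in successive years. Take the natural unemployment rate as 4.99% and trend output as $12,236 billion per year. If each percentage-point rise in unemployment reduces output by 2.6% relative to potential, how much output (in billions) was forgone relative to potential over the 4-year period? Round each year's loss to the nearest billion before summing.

Year 2005: gap = -2.6 × (10.09 - 4.99) = -13.26%, loss ≈ 12236 × 13.26/100 ≈ 1622.
Year 2006: gap = -2.6 × (8.56 - 4.99) = -9.282%, loss ≈ 12236 × 9.282/100 ≈ 1136.
Year 2007: gap = -2.6 × (10.13 - 4.99) = -13.364%, loss ≈ 12236 × 13.364/100 ≈ 1635.
Year 2008: gap = -2.6 × (10.11 - 4.99) = -13.312%, loss ≈ 12236 × 13.312/100 ≈ 1629.
Total lost output = 1622 + 1136 + 1635 + 1629 = 6022 billion.

$6,022 billion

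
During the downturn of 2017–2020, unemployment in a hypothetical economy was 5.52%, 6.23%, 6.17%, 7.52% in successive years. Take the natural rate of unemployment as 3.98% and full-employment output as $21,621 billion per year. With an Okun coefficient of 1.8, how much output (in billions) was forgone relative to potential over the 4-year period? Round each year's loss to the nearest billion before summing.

Year 2017: gap = -1.8 × (5.52 - 3.98) = -2.772%, loss ≈ 21621 × 2.772/100 ≈ 599.
Year 2018: gap = -1.8 × (6.23 - 3.98) = -4.05%, loss ≈ 21621 × 4.05/100 ≈ 876.
Year 2019: gap = -1.8 × (6.17 - 3.98) = -3.942%, loss ≈ 21621 × 3.942/100 ≈ 852.
Year 2020: gap = -1.8 × (7.52 - 3.98) = -6.372%, loss ≈ 21621 × 6.372/100 ≈ 1378.
Total lost output = 599 + 876 + 852 + 1378 = 3705 billion.

$3,705 billion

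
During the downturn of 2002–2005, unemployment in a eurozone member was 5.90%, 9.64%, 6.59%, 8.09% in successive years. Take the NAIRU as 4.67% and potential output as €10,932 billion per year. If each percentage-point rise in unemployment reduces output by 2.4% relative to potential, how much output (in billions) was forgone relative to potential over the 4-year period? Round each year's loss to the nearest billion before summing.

Year 2002: gap = -2.4 × (5.9 - 4.67) = -2.952%, loss ≈ 10932 × 2.952/100 ≈ 323.
Year 2003: gap = -2.4 × (9.64 - 4.67) = -11.928%, loss ≈ 10932 × 11.928/100 ≈ 1304.
Year 2004: gap = -2.4 × (6.59 - 4.67) = -4.608%, loss ≈ 10932 × 4.608/100 ≈ 504.
Year 2005: gap = -2.4 × (8.09 - 4.67) = -8.208%, loss ≈ 10932 × 8.208/100 ≈ 897.
Total lost output = 323 + 1304 + 504 + 897 = 3028 billion.

€3,028 billion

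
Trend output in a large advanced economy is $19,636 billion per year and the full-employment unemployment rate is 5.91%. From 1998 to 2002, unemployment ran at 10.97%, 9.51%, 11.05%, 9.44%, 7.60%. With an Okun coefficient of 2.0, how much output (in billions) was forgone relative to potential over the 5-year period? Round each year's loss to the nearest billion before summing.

Year 1998: gap = -2.0 × (10.97 - 5.91) = -10.12%, loss ≈ 19636 × 10.12/100 ≈ 1987.
Year 1999: gap = -2.0 × (9.51 - 5.91) = -7.2%, loss ≈ 19636 × 7.2/100 ≈ 1414.
Year 2000: gap = -2.0 × (11.05 - 5.91) = -10.28%, loss ≈ 19636 × 10.28/100 ≈ 2019.
Year 2001: gap = -2.0 × (9.44 - 5.91) = -7.06%, loss ≈ 19636 × 7.06/100 ≈ 1386.
Year 2002: gap = -2.0 × (7.6 - 5.91) = -3.38%, loss ≈ 19636 × 3.38/100 ≈ 664.
Total lost output = 1987 + 1414 + 2019 + 1386 + 664 = 7470 billion.

$7,470 billion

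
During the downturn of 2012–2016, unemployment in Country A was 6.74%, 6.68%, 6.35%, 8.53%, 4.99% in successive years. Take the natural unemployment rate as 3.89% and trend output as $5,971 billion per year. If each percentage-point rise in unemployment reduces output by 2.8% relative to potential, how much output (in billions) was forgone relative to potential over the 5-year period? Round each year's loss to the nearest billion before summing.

$2,313 billion

Year 2012: gap = -2.8 × (6.74 - 3.89) = -7.98%, loss ≈ 5971 × 7.98/100 ≈ 476.
Year 2013: gap = -2.8 × (6.68 - 3.89) = -7.812%, loss ≈ 5971 × 7.812/100 ≈ 466.
Year 2014: gap = -2.8 × (6.35 - 3.89) = -6.888%, loss ≈ 5971 × 6.888/100 ≈ 411.
Year 2015: gap = -2.8 × (8.53 - 3.89) = -12.992%, loss ≈ 5971 × 12.992/100 ≈ 776.
Year 2016: gap = -2.8 × (4.99 - 3.89) = -3.08%, loss ≈ 5971 × 3.08/100 ≈ 184.
Total lost output = 476 + 466 + 411 + 776 + 184 = 2313 billion.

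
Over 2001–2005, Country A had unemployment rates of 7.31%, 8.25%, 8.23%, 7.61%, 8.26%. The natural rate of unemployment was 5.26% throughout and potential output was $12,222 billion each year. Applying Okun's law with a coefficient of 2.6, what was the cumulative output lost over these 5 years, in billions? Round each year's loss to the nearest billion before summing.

$4,245 billion

Year 2001: gap = -2.6 × (7.31 - 5.26) = -5.33%, loss ≈ 12222 × 5.33/100 ≈ 651.
Year 2002: gap = -2.6 × (8.25 - 5.26) = -7.774%, loss ≈ 12222 × 7.774/100 ≈ 950.
Year 2003: gap = -2.6 × (8.23 - 5.26) = -7.722%, loss ≈ 12222 × 7.722/100 ≈ 944.
Year 2004: gap = -2.6 × (7.61 - 5.26) = -6.11%, loss ≈ 12222 × 6.11/100 ≈ 747.
Year 2005: gap = -2.6 × (8.26 - 5.26) = -7.8%, loss ≈ 12222 × 7.8/100 ≈ 953.
Total lost output = 651 + 950 + 944 + 747 + 953 = 4245 billion.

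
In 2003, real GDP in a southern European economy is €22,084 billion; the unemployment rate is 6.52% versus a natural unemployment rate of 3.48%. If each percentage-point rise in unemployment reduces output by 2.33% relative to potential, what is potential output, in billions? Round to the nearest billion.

Unemployment gap = 6.52 - 3.48 = 3.04 points, so output gap = -2.33 × 3.04 = -7.0832%.
Since Y = Y* × (1 + gap/100), Y* = 22084/0.929168 ≈ 23767 billion.

€23,767 billion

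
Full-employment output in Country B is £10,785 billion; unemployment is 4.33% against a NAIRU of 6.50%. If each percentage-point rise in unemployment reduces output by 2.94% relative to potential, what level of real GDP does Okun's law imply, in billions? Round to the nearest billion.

£11,473 billion

Unemployment gap = 4.33 - 6.5 = -2.17 points, so the output gap is -2.94 × (-2.17) = 6.3798%.
Actual GDP = 10785 × (1 + 6.3798/100) = 10785 × 1.063798 ≈ 11473 billion.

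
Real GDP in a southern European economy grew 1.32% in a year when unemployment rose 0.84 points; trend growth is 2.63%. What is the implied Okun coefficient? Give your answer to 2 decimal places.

Growth form: g_Y = g_Y* - β × Δu, so β = (g_Y* - g_Y)/Δu.
β = (2.63 - 1.32)/0.84 = 1.31/0.84 = 1.56.

β ≈ 1.56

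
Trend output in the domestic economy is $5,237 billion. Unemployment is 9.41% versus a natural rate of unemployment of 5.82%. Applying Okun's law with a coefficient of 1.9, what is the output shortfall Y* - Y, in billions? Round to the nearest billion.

$357 billion

Output gap = -1.9 × (9.41 - 5.82) = -1.9 × 3.59 = -6.821%.
Actual GDP ≈ 5237 × 0.93179 ≈ 4880 billion, so the shortfall is 5237 - 4880 = 357 billion.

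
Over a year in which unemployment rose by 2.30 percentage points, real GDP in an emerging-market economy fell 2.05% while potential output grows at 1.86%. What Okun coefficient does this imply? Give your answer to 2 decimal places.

Growth form: g_Y = g_Y* - β × Δu, so β = (g_Y* - g_Y)/Δu.
β = (1.86 + 2.05)/2.30 = 3.91/2.30 = 1.70.

β ≈ 1.70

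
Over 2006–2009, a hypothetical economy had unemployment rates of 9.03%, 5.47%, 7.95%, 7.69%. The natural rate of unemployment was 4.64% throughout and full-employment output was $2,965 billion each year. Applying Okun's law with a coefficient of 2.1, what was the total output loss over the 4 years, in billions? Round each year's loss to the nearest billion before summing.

$721 billion

Year 2006: gap = -2.1 × (9.03 - 4.64) = -9.219%, loss ≈ 2965 × 9.219/100 ≈ 273.
Year 2007: gap = -2.1 × (5.47 - 4.64) = -1.743%, loss ≈ 2965 × 1.743/100 ≈ 52.
Year 2008: gap = -2.1 × (7.95 - 4.64) = -6.951%, loss ≈ 2965 × 6.951/100 ≈ 206.
Year 2009: gap = -2.1 × (7.69 - 4.64) = -6.405%, loss ≈ 2965 × 6.405/100 ≈ 190.
Total lost output = 273 + 52 + 206 + 190 = 721 billion.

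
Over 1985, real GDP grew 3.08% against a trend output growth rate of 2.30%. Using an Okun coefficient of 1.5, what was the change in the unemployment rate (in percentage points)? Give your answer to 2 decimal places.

Growth-rate Okun's law: g_Y = g_Y* - β × Δu, so Δu = (g_Y* - g_Y)/β.
Δu = (2.3 - 3.08)/1.5 = -0.78/1.5 = -0.52 percentage points.

-0.52 percentage points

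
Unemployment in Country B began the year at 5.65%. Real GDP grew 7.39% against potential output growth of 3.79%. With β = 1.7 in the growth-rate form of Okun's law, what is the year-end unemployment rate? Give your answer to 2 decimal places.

3.53%

Growth-rate Okun's law: g_Y = g_Y* - β × Δu, so Δu = (g_Y* - g_Y)/β.
Δu = (3.79 - 7.39)/1.7 = -3.6/1.7 = -2.12 percentage points.
Year-end unemployment = 5.65 - 2.12 = 3.53%.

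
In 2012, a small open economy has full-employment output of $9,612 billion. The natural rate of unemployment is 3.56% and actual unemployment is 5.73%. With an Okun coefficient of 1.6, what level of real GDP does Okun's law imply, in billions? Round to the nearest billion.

$9,278 billion

Unemployment gap = 5.73 - 3.56 = 2.17 points, so the output gap is -1.6 × 2.17 = -3.472%.
Actual GDP = 9612 × (1 - 3.472/100) = 9612 × 0.96528 ≈ 9278 billion.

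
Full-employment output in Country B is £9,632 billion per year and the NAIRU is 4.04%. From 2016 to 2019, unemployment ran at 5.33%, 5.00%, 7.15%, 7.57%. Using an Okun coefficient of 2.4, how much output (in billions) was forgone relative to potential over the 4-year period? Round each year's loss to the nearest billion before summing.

£2,055 billion

Year 2016: gap = -2.4 × (5.33 - 4.04) = -3.096%, loss ≈ 9632 × 3.096/100 ≈ 298.
Year 2017: gap = -2.4 × (5 - 4.04) = -2.304%, loss ≈ 9632 × 2.304/100 ≈ 222.
Year 2018: gap = -2.4 × (7.15 - 4.04) = -7.464%, loss ≈ 9632 × 7.464/100 ≈ 719.
Year 2019: gap = -2.4 × (7.57 - 4.04) = -8.472%, loss ≈ 9632 × 8.472/100 ≈ 816.
Total lost output = 298 + 222 + 719 + 816 = 2055 billion.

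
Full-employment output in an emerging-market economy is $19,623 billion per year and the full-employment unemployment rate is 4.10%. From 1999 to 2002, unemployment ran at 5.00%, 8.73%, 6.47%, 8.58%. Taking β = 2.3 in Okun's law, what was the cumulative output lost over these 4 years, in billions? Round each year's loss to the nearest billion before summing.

$5,588 billion

Year 1999: gap = -2.3 × (5 - 4.1) = -2.07%, loss ≈ 19623 × 2.07/100 ≈ 406.
Year 2000: gap = -2.3 × (8.73 - 4.1) = -10.649%, loss ≈ 19623 × 10.649/100 ≈ 2090.
Year 2001: gap = -2.3 × (6.47 - 4.1) = -5.451%, loss ≈ 19623 × 5.451/100 ≈ 1070.
Year 2002: gap = -2.3 × (8.58 - 4.1) = -10.304%, loss ≈ 19623 × 10.304/100 ≈ 2022.
Total lost output = 406 + 2090 + 1070 + 2022 = 5588 billion.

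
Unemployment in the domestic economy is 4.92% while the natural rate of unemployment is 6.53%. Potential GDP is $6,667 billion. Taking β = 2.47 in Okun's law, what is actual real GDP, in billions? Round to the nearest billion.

Unemployment gap = 4.92 - 6.53 = -1.61 points, so the output gap is -2.47 × (-1.61) = 3.9767%.
Actual GDP = 6667 × (1 + 3.9767/100) = 6667 × 1.039767 ≈ 6932 billion.

$6,932 billion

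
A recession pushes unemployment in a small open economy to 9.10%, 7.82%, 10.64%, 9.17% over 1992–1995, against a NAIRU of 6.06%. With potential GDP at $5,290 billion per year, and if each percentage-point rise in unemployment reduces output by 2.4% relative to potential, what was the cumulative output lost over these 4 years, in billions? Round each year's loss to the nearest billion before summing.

Year 1992: gap = -2.4 × (9.1 - 6.06) = -7.296%, loss ≈ 5290 × 7.296/100 ≈ 386.
Year 1993: gap = -2.4 × (7.82 - 6.06) = -4.224%, loss ≈ 5290 × 4.224/100 ≈ 223.
Year 1994: gap = -2.4 × (10.64 - 6.06) = -10.992%, loss ≈ 5290 × 10.992/100 ≈ 581.
Year 1995: gap = -2.4 × (9.17 - 6.06) = -7.464%, loss ≈ 5290 × 7.464/100 ≈ 395.
Total lost output = 386 + 223 + 581 + 395 = 1585 billion.

$1,585 billion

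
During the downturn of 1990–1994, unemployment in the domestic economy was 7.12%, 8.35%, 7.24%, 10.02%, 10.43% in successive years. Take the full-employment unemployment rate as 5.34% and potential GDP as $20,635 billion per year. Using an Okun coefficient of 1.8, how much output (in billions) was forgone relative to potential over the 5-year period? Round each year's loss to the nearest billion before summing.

$6,114 billion

Year 1990: gap = -1.8 × (7.12 - 5.34) = -3.204%, loss ≈ 20635 × 3.204/100 ≈ 661.
Year 1991: gap = -1.8 × (8.35 - 5.34) = -5.418%, loss ≈ 20635 × 5.418/100 ≈ 1118.
Year 1992: gap = -1.8 × (7.24 - 5.34) = -3.42%, loss ≈ 20635 × 3.42/100 ≈ 706.
Year 1993: gap = -1.8 × (10.02 - 5.34) = -8.424%, loss ≈ 20635 × 8.424/100 ≈ 1738.
Year 1994: gap = -1.8 × (10.43 - 5.34) = -9.162%, loss ≈ 20635 × 9.162/100 ≈ 1891.
Total lost output = 661 + 1118 + 706 + 1738 + 1891 = 6114 billion.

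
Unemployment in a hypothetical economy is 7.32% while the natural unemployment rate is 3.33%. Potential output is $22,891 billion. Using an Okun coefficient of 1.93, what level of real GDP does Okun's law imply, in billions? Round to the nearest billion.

$21,128 billion

Unemployment gap = 7.32 - 3.33 = 3.99 points, so the output gap is -1.93 × 3.99 = -7.7007%.
Actual GDP = 22891 × (1 - 7.7007/100) = 22891 × 0.922993 ≈ 21128 billion.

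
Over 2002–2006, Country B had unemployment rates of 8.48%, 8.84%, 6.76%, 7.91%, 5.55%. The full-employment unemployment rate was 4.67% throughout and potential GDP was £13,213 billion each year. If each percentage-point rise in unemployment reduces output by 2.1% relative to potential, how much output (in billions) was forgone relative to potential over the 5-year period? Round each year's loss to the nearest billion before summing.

Year 2002: gap = -2.1 × (8.48 - 4.67) = -8.001%, loss ≈ 13213 × 8.001/100 ≈ 1057.
Year 2003: gap = -2.1 × (8.84 - 4.67) = -8.757%, loss ≈ 13213 × 8.757/100 ≈ 1157.
Year 2004: gap = -2.1 × (6.76 - 4.67) = -4.389%, loss ≈ 13213 × 4.389/100 ≈ 580.
Year 2005: gap = -2.1 × (7.91 - 4.67) = -6.804%, loss ≈ 13213 × 6.804/100 ≈ 899.
Year 2006: gap = -2.1 × (5.55 - 4.67) = -1.848%, loss ≈ 13213 × 1.848/100 ≈ 244.
Total lost output = 1057 + 1157 + 580 + 899 + 244 = 3937 billion.

£3,937 billion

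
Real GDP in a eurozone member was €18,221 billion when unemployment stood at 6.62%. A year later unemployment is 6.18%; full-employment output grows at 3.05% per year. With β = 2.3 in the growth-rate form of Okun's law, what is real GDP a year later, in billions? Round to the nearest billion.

€18,961 billion

Δu = 6.18 - 6.62 = -0.44 points.
Okun's law (growth form): g_Y = g_Y* - β × Δu = 3.05 - 2.3 × (-0.44) = 3.05 + 1.012 = 4.062%.
Real GDP in the next year = 18221 × (1 + 4.062/100) = 18221 × 1.04062 ≈ 18961 billion.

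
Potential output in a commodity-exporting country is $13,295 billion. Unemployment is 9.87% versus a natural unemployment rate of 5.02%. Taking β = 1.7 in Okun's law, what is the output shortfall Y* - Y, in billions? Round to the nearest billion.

$1,096 billion

Output gap = -1.7 × (9.87 - 5.02) = -1.7 × 4.85 = -8.245%.
Actual GDP ≈ 13295 × 0.91755 ≈ 12199 billion, so the shortfall is 13295 - 12199 = 1096 billion.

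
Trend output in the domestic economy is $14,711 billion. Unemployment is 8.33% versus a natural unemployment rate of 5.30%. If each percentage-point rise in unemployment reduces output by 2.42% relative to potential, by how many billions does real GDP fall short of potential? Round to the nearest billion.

$1,079 billion

Output gap = -2.42 × (8.33 - 5.3) = -2.42 × 3.03 = -7.3326%.
Actual GDP ≈ 14711 × 0.926674 ≈ 13632 billion, so the shortfall is 14711 - 13632 = 1079 billion.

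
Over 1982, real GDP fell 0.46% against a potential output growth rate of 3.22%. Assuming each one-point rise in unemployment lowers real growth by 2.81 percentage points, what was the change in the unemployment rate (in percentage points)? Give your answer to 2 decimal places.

Growth-rate Okun's law: g_Y = g_Y* - β × Δu, so Δu = (g_Y* - g_Y)/β.
Δu = (3.22 + 0.46)/2.81 = 3.68/2.81 = 1.31 percentage points.

1.31 percentage points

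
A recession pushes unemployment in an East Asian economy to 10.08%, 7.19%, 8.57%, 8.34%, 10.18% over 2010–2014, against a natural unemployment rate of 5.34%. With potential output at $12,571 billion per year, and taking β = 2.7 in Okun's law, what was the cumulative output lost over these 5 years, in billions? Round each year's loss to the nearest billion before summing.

Year 2010: gap = -2.7 × (10.08 - 5.34) = -12.798%, loss ≈ 12571 × 12.798/100 ≈ 1609.
Year 2011: gap = -2.7 × (7.19 - 5.34) = -4.995%, loss ≈ 12571 × 4.995/100 ≈ 628.
Year 2012: gap = -2.7 × (8.57 - 5.34) = -8.721%, loss ≈ 12571 × 8.721/100 ≈ 1096.
Year 2013: gap = -2.7 × (8.34 - 5.34) = -8.1%, loss ≈ 12571 × 8.1/100 ≈ 1018.
Year 2014: gap = -2.7 × (10.18 - 5.34) = -13.068%, loss ≈ 12571 × 13.068/100 ≈ 1643.
Total lost output = 1609 + 628 + 1096 + 1018 + 1643 = 5994 billion.

$5,994 billion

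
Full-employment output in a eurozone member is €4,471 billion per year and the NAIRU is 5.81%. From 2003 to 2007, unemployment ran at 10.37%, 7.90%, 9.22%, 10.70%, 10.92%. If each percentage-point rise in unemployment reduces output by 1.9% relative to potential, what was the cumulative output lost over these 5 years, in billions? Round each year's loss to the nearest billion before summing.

Year 2003: gap = -1.9 × (10.37 - 5.81) = -8.664%, loss ≈ 4471 × 8.664/100 ≈ 387.
Year 2004: gap = -1.9 × (7.9 - 5.81) = -3.971%, loss ≈ 4471 × 3.971/100 ≈ 178.
Year 2005: gap = -1.9 × (9.22 - 5.81) = -6.479%, loss ≈ 4471 × 6.479/100 ≈ 290.
Year 2006: gap = -1.9 × (10.7 - 5.81) = -9.291%, loss ≈ 4471 × 9.291/100 ≈ 415.
Year 2007: gap = -1.9 × (10.92 - 5.81) = -9.709%, loss ≈ 4471 × 9.709/100 ≈ 434.
Total lost output = 387 + 178 + 290 + 415 + 434 = 1704 billion.

€1,704 billion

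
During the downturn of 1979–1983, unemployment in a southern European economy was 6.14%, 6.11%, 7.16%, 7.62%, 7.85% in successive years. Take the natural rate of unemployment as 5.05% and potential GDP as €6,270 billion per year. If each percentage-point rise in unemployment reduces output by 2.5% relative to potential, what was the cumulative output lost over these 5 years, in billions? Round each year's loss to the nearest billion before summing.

Year 1979: gap = -2.5 × (6.14 - 5.05) = -2.725%, loss ≈ 6270 × 2.725/100 ≈ 171.
Year 1980: gap = -2.5 × (6.11 - 5.05) = -2.65%, loss ≈ 6270 × 2.65/100 ≈ 166.
Year 1981: gap = -2.5 × (7.16 - 5.05) = -5.275%, loss ≈ 6270 × 5.275/100 ≈ 331.
Year 1982: gap = -2.5 × (7.62 - 5.05) = -6.425%, loss ≈ 6270 × 6.425/100 ≈ 403.
Year 1983: gap = -2.5 × (7.85 - 5.05) = -7%, loss ≈ 6270 × 7/100 ≈ 439.
Total lost output = 171 + 166 + 331 + 403 + 439 = 1510 billion.

€1,510 billion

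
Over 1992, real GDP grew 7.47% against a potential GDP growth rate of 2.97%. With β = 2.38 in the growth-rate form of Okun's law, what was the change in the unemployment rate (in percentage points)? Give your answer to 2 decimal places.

-1.89 percentage points

Growth-rate Okun's law: g_Y = g_Y* - β × Δu, so Δu = (g_Y* - g_Y)/β.
Δu = (2.97 - 7.47)/2.38 = -4.5/2.38 = -1.89 percentage points.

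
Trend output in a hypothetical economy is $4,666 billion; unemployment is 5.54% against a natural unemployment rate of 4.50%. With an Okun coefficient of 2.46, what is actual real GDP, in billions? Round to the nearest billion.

$4,547 billion

Unemployment gap = 5.54 - 4.5 = 1.04 points, so the output gap is -2.46 × 1.04 = -2.5584%.
Actual GDP = 4666 × (1 - 2.5584/100) = 4666 × 0.974416 ≈ 4547 billion.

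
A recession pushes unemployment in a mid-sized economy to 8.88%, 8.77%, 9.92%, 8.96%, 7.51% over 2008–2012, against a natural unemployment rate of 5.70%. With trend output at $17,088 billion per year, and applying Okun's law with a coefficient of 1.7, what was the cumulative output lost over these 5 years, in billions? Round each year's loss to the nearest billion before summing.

$4,515 billion

Year 2008: gap = -1.7 × (8.88 - 5.7) = -5.406%, loss ≈ 17088 × 5.406/100 ≈ 924.
Year 2009: gap = -1.7 × (8.77 - 5.7) = -5.219%, loss ≈ 17088 × 5.219/100 ≈ 892.
Year 2010: gap = -1.7 × (9.92 - 5.7) = -7.174%, loss ≈ 17088 × 7.174/100 ≈ 1226.
Year 2011: gap = -1.7 × (8.96 - 5.7) = -5.542%, loss ≈ 17088 × 5.542/100 ≈ 947.
Year 2012: gap = -1.7 × (7.51 - 5.7) = -3.077%, loss ≈ 17088 × 3.077/100 ≈ 526.
Total lost output = 924 + 892 + 1226 + 947 + 526 = 4515 billion.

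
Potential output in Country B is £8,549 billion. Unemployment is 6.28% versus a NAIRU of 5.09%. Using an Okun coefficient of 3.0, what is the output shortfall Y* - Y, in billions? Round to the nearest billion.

£305 billion

Output gap = -3.0 × (6.28 - 5.09) = -3 × 1.19 = -3.57%.
Actual GDP ≈ 8549 × 0.9643 ≈ 8244 billion, so the shortfall is 8549 - 8244 = 305 billion.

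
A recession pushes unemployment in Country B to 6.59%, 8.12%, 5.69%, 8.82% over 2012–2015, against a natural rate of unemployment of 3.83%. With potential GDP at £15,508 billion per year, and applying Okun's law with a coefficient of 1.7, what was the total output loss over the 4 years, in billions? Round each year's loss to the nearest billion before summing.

£3,665 billion

Year 2012: gap = -1.7 × (6.59 - 3.83) = -4.692%, loss ≈ 15508 × 4.692/100 ≈ 728.
Year 2013: gap = -1.7 × (8.12 - 3.83) = -7.293%, loss ≈ 15508 × 7.293/100 ≈ 1131.
Year 2014: gap = -1.7 × (5.69 - 3.83) = -3.162%, loss ≈ 15508 × 3.162/100 ≈ 490.
Year 2015: gap = -1.7 × (8.82 - 3.83) = -8.483%, loss ≈ 15508 × 8.483/100 ≈ 1316.
Total lost output = 728 + 1131 + 490 + 1316 = 3665 billion.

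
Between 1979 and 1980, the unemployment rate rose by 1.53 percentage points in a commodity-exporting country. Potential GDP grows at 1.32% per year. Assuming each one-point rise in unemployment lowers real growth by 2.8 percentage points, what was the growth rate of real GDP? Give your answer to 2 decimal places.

Growth-rate Okun's law: g_Y = g_Y* - β × Δu.
g_Y = 1.32 - 2.8 × (1.53) = 1.32 - 4.284 = -2.964%, i.e. -2.96% to 2 d.p.

-2.96%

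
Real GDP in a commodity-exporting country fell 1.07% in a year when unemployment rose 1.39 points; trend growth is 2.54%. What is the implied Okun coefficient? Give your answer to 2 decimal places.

β ≈ 2.60

Growth form: g_Y = g_Y* - β × Δu, so β = (g_Y* - g_Y)/Δu.
β = (2.54 + 1.07)/1.39 = 3.61/1.39 = 2.60.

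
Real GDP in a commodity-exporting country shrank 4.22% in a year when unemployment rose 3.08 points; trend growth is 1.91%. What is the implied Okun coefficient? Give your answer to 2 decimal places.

β ≈ 1.99

Growth form: g_Y = g_Y* - β × Δu, so β = (g_Y* - g_Y)/Δu.
β = (1.91 + 4.22)/3.08 = 6.13/3.08 = 1.99.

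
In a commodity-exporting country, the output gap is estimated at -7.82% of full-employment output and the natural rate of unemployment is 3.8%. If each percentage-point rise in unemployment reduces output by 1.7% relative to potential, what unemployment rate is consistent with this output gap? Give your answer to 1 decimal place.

From Okun's law, u - u* = -(output gap)/β = -(-7.82)/1.7 = 4.6 points.
So u = 3.8 + 4.6 = 8.4%.

8.4%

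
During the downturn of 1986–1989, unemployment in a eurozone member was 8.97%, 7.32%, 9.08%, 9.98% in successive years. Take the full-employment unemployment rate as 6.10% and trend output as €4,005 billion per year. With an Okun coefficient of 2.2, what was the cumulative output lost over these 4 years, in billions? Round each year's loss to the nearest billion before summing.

Year 1986: gap = -2.2 × (8.97 - 6.1) = -6.314%, loss ≈ 4005 × 6.314/100 ≈ 253.
Year 1987: gap = -2.2 × (7.32 - 6.1) = -2.684%, loss ≈ 4005 × 2.684/100 ≈ 107.
Year 1988: gap = -2.2 × (9.08 - 6.1) = -6.556%, loss ≈ 4005 × 6.556/100 ≈ 263.
Year 1989: gap = -2.2 × (9.98 - 6.1) = -8.536%, loss ≈ 4005 × 8.536/100 ≈ 342.
Total lost output = 253 + 107 + 263 + 342 = 965 billion.

€965 billion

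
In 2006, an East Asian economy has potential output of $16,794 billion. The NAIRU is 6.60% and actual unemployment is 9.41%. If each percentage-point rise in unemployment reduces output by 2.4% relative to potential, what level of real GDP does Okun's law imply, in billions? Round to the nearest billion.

Unemployment gap = 9.41 - 6.6 = 2.81 points, so the output gap is -2.4 × 2.81 = -6.744%.
Actual GDP = 16794 × (1 - 6.744/100) = 16794 × 0.93256 ≈ 15661 billion.

$15,661 billion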